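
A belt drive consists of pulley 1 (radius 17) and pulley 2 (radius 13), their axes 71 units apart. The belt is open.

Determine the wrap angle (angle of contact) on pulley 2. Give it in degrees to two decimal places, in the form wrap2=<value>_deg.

wrap2=173.54_deg

open belt: β = asin((r2−r1)/C) = asin(-4/71) = -3.2296°
wrap1 = π − 2β = 186.4593°
wrap2 = π + 2β = 173.5407°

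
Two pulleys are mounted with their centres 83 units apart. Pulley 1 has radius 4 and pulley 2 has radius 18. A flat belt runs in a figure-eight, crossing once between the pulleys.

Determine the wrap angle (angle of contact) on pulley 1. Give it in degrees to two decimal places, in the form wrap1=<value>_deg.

wrap1=210.74_deg

crossed belt: β = asin((r1+r2)/C) = asin(22/83) = 15.3705°
wrap1 = wrap2 = π + 2β = 210.7411°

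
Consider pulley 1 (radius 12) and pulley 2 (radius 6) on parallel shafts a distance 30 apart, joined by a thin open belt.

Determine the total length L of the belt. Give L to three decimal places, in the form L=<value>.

L=117.753

open belt: β = asin((r2−r1)/C) = asin(-6/30) = -11.5370°
wrap1 = π − 2β = 203.0739°
wrap2 = π + 2β = 156.9261°
tangent length = C·cosβ = 29.3939
L = r1·wrap1 + r2·wrap2 + 2·C·cosβ = 12·3.5443 + 6·2.7389 + 2·29.3939 = 117.7527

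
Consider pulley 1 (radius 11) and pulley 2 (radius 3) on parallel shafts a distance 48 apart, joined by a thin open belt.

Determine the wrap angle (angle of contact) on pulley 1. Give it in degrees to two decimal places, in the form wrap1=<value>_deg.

wrap1=199.19_deg

open belt: β = asin((r2−r1)/C) = asin(-8/48) = -9.5941°
wrap1 = π − 2β = 199.1881°
wrap2 = π + 2β = 160.8119°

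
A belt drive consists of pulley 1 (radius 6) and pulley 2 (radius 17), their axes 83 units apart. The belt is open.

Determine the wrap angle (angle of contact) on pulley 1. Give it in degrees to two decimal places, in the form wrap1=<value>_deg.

open belt: β = asin((r2−r1)/C) = asin(11/83) = 7.6158°
wrap1 = π − 2β = 164.7684°
wrap2 = π + 2β = 195.2316°

wrap1=164.77_deg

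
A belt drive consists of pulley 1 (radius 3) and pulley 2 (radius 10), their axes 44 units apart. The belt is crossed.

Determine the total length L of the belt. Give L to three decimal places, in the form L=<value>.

crossed belt: β = asin((r1+r2)/C) = asin(13/44) = 17.1848°
wrap1 = wrap2 = π + 2β = 214.3696°
tangent length = C·cosβ = 42.0357
L = (r1+r2)·wrap + 2·C·cosβ = 13·3.7415 + 2·42.0357 = 132.7103

L=132.710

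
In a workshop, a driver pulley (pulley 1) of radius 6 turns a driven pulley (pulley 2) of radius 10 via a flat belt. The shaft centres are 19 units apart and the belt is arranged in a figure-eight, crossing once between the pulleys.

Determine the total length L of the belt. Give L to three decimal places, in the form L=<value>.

crossed belt: β = asin((r1+r2)/C) = asin(16/19) = 57.3631°
wrap1 = wrap2 = π + 2β = 294.7262°
tangent length = C·cosβ = 10.2470
L = (r1+r2)·wrap + 2·C·cosβ = 16·5.1439 + 2·10.2470 = 102.7970

L=102.797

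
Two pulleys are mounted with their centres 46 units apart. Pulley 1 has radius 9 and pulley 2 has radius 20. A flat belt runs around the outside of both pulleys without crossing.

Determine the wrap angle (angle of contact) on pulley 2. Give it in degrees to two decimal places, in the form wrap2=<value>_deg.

wrap2=207.67_deg

open belt: β = asin((r2−r1)/C) = asin(11/46) = 13.8352°
wrap1 = π − 2β = 152.3296°
wrap2 = π + 2β = 207.6704°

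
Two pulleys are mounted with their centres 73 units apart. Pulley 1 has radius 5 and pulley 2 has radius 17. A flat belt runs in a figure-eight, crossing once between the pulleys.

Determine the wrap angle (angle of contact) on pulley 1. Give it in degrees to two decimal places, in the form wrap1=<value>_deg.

wrap1=215.08_deg

crossed belt: β = asin((r1+r2)/C) = asin(22/73) = 17.5399°
wrap1 = wrap2 = π + 2β = 215.0798°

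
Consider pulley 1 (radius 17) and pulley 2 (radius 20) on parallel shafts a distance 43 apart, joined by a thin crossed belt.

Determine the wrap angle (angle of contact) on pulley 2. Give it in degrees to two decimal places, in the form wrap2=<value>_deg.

wrap2=298.74_deg

crossed belt: β = asin((r1+r2)/C) = asin(37/43) = 59.3688°
wrap1 = wrap2 = π + 2β = 298.7377°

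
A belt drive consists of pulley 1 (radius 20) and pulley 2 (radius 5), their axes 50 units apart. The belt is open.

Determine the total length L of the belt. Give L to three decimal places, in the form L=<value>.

open belt: β = asin((r2−r1)/C) = asin(-15/50) = -17.4576°
wrap1 = π − 2β = 214.9152°
wrap2 = π + 2β = 145.0848°
tangent length = C·cosβ = 47.6970
L = r1·wrap1 + r2·wrap2 + 2·C·cosβ = 20·3.7510 + 5·2.5322 + 2·47.6970 = 183.0745

L=183.075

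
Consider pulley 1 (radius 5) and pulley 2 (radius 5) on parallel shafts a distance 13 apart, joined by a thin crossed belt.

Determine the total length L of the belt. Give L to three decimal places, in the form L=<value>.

L=65.582

crossed belt: β = asin((r1+r2)/C) = asin(10/13) = 50.2849°
wrap1 = wrap2 = π + 2β = 280.5697°
tangent length = C·cosβ = 8.3066
L = (r1+r2)·wrap + 2·C·cosβ = 10·4.8969 + 2·8.3066 = 65.5819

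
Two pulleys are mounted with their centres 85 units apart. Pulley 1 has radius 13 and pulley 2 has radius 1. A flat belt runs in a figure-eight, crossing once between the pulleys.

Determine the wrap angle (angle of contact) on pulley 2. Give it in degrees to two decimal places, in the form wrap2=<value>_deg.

crossed belt: β = asin((r1+r2)/C) = asin(14/85) = 9.4801°
wrap1 = wrap2 = π + 2β = 198.9603°

wrap2=198.96_deg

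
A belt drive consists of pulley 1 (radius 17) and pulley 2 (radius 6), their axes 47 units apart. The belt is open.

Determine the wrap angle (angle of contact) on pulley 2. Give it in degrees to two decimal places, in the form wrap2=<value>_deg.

open belt: β = asin((r2−r1)/C) = asin(-11/47) = -13.5352°
wrap1 = π − 2β = 207.0704°
wrap2 = π + 2β = 152.9296°

wrap2=152.93_deg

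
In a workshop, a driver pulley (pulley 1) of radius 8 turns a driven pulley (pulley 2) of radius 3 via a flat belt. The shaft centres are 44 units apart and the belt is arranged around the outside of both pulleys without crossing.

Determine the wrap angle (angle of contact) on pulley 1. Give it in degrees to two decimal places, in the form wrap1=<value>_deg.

open belt: β = asin((r2−r1)/C) = asin(-5/44) = -6.5250°
wrap1 = π − 2β = 193.0500°
wrap2 = π + 2β = 166.9500°

wrap1=193.05_deg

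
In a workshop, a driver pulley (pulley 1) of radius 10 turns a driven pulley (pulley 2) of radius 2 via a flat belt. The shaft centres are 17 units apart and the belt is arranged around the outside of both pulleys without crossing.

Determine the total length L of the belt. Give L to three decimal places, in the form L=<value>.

L=75.538

open belt: β = asin((r2−r1)/C) = asin(-8/17) = -28.0725°
wrap1 = π − 2β = 236.1450°
wrap2 = π + 2β = 123.8550°
tangent length = C·cosβ = 15.0000
L = r1·wrap1 + r2·wrap2 + 2·C·cosβ = 10·4.1215 + 2·2.1617 + 2·15.0000 = 75.5384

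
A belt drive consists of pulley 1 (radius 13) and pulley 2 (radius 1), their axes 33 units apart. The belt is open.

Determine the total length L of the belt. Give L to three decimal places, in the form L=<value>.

L=114.396

open belt: β = asin((r2−r1)/C) = asin(-12/33) = -21.3237°
wrap1 = π − 2β = 222.6474°
wrap2 = π + 2β = 137.3526°
tangent length = C·cosβ = 30.7409
L = r1·wrap1 + r2·wrap2 + 2·C·cosβ = 13·3.8859 + 1·2.3973 + 2·30.7409 = 114.3960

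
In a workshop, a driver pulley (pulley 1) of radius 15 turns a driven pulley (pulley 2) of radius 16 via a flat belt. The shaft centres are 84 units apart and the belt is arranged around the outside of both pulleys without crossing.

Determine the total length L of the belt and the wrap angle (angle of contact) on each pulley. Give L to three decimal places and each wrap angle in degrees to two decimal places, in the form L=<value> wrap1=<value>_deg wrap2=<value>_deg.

L=265.401 wrap1=178.64_deg wrap2=181.36_deg

open belt: β = asin((r2−r1)/C) = asin(1/84) = 0.6821°
wrap1 = π − 2β = 178.6358°
wrap2 = π + 2β = 181.3642°
tangent length = C·cosβ = 83.9940
L = r1·wrap1 + r2·wrap2 + 2·C·cosβ = 15·3.1178 + 16·3.1654 + 2·83.9940 = 265.4013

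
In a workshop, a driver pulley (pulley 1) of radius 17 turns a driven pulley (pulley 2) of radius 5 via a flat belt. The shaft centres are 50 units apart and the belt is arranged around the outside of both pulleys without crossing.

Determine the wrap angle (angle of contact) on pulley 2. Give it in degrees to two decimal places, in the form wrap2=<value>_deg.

open belt: β = asin((r2−r1)/C) = asin(-12/50) = -13.8865°
wrap1 = π − 2β = 207.7731°
wrap2 = π + 2β = 152.2269°

wrap2=152.23_deg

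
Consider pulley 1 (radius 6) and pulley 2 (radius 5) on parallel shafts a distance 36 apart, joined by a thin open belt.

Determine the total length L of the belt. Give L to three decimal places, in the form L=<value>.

open belt: β = asin((r2−r1)/C) = asin(-1/36) = -1.5918°
wrap1 = π − 2β = 183.1835°
wrap2 = π + 2β = 176.8165°
tangent length = C·cosβ = 35.9861
L = r1·wrap1 + r2·wrap2 + 2·C·cosβ = 6·3.1972 + 5·3.0860 + 2·35.9861 = 106.5853

L=106.585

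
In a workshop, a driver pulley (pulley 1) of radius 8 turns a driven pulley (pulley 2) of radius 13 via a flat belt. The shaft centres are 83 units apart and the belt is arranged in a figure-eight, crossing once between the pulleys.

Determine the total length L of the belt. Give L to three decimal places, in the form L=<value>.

L=237.316

crossed belt: β = asin((r1+r2)/C) = asin(21/83) = 14.6558°
wrap1 = wrap2 = π + 2β = 209.3116°
tangent length = C·cosβ = 80.2994
L = (r1+r2)·wrap + 2·C·cosβ = 21·3.6532 + 2·80.2994 = 237.3156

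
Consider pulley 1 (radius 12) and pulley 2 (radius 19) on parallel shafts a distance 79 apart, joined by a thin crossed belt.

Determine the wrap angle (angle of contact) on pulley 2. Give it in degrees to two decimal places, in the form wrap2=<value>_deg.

crossed belt: β = asin((r1+r2)/C) = asin(31/79) = 23.1042°
wrap1 = wrap2 = π + 2β = 226.2085°

wrap2=226.21_deg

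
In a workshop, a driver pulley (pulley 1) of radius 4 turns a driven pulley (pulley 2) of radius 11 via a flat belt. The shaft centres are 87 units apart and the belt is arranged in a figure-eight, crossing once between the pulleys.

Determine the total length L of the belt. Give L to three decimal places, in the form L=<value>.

crossed belt: β = asin((r1+r2)/C) = asin(15/87) = 9.9282°
wrap1 = wrap2 = π + 2β = 199.8564°
tangent length = C·cosβ = 85.6971
L = (r1+r2)·wrap + 2·C·cosβ = 15·3.4882 + 2·85.6971 = 223.7166

L=223.717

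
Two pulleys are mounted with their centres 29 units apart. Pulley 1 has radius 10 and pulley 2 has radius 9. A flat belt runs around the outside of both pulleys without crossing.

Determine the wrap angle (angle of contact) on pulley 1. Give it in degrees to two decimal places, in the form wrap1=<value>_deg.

open belt: β = asin((r2−r1)/C) = asin(-1/29) = -1.9761°
wrap1 = π − 2β = 183.9522°
wrap2 = π + 2β = 176.0478°

wrap1=183.95_deg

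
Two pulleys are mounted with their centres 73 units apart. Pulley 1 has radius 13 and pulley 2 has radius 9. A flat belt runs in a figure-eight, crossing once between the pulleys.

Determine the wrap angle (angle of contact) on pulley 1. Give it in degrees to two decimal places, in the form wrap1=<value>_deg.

crossed belt: β = asin((r1+r2)/C) = asin(22/73) = 17.5399°
wrap1 = wrap2 = π + 2β = 215.0798°

wrap1=215.08_deg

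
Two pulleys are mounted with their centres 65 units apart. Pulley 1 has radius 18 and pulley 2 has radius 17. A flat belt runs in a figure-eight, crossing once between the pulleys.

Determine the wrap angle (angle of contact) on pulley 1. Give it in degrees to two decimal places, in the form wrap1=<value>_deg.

crossed belt: β = asin((r1+r2)/C) = asin(35/65) = 32.5790°
wrap1 = wrap2 = π + 2β = 245.1579°

wrap1=245.16_deg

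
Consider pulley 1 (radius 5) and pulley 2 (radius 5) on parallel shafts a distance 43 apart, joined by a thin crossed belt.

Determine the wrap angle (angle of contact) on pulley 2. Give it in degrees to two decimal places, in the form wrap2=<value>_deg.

wrap2=206.90_deg

crossed belt: β = asin((r1+r2)/C) = asin(10/43) = 13.4477°
wrap1 = wrap2 = π + 2β = 206.8955°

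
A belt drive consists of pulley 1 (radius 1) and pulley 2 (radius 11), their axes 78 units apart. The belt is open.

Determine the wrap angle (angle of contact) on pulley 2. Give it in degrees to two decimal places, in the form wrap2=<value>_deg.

wrap2=194.73_deg

open belt: β = asin((r2−r1)/C) = asin(10/78) = 7.3659°
wrap1 = π − 2β = 165.2682°
wrap2 = π + 2β = 194.7318°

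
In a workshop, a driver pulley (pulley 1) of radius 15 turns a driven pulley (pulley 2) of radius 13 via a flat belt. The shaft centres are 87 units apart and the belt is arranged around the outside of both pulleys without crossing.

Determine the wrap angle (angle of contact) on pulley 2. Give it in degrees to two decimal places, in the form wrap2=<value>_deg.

wrap2=177.37_deg

open belt: β = asin((r2−r1)/C) = asin(-2/87) = -1.3173°
wrap1 = π − 2β = 182.6345°
wrap2 = π + 2β = 177.3655°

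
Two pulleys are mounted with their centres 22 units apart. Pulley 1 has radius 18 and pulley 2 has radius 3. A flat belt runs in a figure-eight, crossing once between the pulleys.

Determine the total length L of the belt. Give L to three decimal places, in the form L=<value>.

crossed belt: β = asin((r1+r2)/C) = asin(21/22) = 72.6586°
wrap1 = wrap2 = π + 2β = 325.3171°
tangent length = C·cosβ = 6.5574
L = (r1+r2)·wrap + 2·C·cosβ = 21·5.6779 + 2·6.5574 = 132.3498

L=132.350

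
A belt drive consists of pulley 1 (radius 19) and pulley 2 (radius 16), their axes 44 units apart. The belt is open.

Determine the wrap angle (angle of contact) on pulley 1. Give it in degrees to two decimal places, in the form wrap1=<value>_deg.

open belt: β = asin((r2−r1)/C) = asin(-3/44) = -3.9096°
wrap1 = π − 2β = 187.8191°
wrap2 = π + 2β = 172.1809°

wrap1=187.82_deg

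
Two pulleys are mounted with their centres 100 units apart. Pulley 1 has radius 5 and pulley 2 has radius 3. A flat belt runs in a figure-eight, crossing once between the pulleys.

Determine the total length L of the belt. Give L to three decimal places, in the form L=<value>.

L=225.773

crossed belt: β = asin((r1+r2)/C) = asin(8/100) = 4.5886°
wrap1 = wrap2 = π + 2β = 189.1771°
tangent length = C·cosβ = 99.6795
L = (r1+r2)·wrap + 2·C·cosβ = 8·3.3018 + 2·99.6795 = 225.7731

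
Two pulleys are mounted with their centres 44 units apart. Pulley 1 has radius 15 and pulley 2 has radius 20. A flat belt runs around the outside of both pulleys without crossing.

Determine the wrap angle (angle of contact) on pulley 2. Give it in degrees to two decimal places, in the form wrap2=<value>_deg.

wrap2=193.05_deg

open belt: β = asin((r2−r1)/C) = asin(5/44) = 6.5250°
wrap1 = π − 2β = 166.9500°
wrap2 = π + 2β = 193.0500°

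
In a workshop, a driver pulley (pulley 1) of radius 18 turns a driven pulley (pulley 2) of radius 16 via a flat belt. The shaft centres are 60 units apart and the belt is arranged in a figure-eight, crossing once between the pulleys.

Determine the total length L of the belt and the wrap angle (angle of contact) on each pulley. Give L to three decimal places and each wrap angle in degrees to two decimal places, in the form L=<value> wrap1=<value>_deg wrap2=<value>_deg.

crossed belt: β = asin((r1+r2)/C) = asin(34/60) = 34.5181°
wrap1 = wrap2 = π + 2β = 249.0362°
tangent length = C·cosβ = 49.4368
L = (r1+r2)·wrap + 2·C·cosβ = 34·4.3465 + 2·49.4368 = 246.6547

L=246.655 wrap1=249.04_deg wrap2=249.04_deg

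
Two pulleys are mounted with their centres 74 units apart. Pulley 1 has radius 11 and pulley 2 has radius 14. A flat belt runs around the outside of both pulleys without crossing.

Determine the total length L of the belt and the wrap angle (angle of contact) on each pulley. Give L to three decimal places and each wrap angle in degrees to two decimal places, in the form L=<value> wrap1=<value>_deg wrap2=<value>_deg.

open belt: β = asin((r2−r1)/C) = asin(3/74) = 2.3234°
wrap1 = π − 2β = 175.3531°
wrap2 = π + 2β = 184.6469°
tangent length = C·cosβ = 73.9392
L = r1·wrap1 + r2·wrap2 + 2·C·cosβ = 11·3.0605 + 14·3.2227 + 2·73.9392 = 226.6615

L=226.661 wrap1=175.35_deg wrap2=184.65_deg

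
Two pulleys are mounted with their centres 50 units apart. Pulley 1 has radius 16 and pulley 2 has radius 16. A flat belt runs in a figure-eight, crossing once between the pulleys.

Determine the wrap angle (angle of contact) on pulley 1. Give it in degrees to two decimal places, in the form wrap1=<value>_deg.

crossed belt: β = asin((r1+r2)/C) = asin(32/50) = 39.7918°
wrap1 = wrap2 = π + 2β = 259.5836°

wrap1=259.58_deg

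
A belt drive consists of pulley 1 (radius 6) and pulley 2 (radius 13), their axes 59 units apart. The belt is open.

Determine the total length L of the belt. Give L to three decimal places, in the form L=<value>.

L=178.522

open belt: β = asin((r2−r1)/C) = asin(7/59) = 6.8139°
wrap1 = π − 2β = 166.3723°
wrap2 = π + 2β = 193.6277°
tangent length = C·cosβ = 58.5833
L = r1·wrap1 + r2·wrap2 + 2·C·cosβ = 6·2.9037 + 13·3.3794 + 2·58.5833 = 178.5217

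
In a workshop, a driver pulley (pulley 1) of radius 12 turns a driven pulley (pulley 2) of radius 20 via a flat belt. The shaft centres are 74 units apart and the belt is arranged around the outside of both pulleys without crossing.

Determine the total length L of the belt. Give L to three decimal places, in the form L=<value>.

L=249.397

open belt: β = asin((r2−r1)/C) = asin(8/74) = 6.2063°
wrap1 = π − 2β = 167.5875°
wrap2 = π + 2β = 192.4125°
tangent length = C·cosβ = 73.5663
L = r1·wrap1 + r2·wrap2 + 2·C·cosβ = 12·2.9250 + 20·3.3582 + 2·73.5663 = 249.3967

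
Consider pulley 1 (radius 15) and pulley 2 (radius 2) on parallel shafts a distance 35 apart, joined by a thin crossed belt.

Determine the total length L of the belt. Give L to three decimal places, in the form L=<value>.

L=131.839

crossed belt: β = asin((r1+r2)/C) = asin(17/35) = 29.0593°
wrap1 = wrap2 = π + 2β = 238.1186°
tangent length = C·cosβ = 30.5941
L = (r1+r2)·wrap + 2·C·cosβ = 17·4.1560 + 2·30.5941 = 131.8394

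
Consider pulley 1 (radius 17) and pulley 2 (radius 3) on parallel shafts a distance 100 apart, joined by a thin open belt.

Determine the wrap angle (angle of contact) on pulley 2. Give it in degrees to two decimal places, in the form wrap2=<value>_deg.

open belt: β = asin((r2−r1)/C) = asin(-14/100) = -8.0478°
wrap1 = π − 2β = 196.0957°
wrap2 = π + 2β = 163.9043°

wrap2=163.90_deg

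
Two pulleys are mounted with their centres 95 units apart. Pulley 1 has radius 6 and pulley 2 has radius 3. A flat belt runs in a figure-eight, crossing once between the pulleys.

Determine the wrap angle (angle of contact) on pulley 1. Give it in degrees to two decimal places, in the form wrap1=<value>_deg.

crossed belt: β = asin((r1+r2)/C) = asin(9/95) = 5.4362°
wrap1 = wrap2 = π + 2β = 190.8723°

wrap1=190.87_deg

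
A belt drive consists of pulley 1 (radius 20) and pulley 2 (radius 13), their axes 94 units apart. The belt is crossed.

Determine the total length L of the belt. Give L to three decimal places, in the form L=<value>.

crossed belt: β = asin((r1+r2)/C) = asin(33/94) = 20.5524°
wrap1 = wrap2 = π + 2β = 221.1048°
tangent length = C·cosβ = 88.0170
L = (r1+r2)·wrap + 2·C·cosβ = 33·3.8590 + 2·88.0170 = 303.3813

L=303.381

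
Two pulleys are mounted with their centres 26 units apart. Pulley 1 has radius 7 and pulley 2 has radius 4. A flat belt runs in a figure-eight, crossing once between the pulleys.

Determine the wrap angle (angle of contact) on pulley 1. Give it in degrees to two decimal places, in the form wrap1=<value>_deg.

crossed belt: β = asin((r1+r2)/C) = asin(11/26) = 25.0290°
wrap1 = wrap2 = π + 2β = 230.0580°

wrap1=230.06_deg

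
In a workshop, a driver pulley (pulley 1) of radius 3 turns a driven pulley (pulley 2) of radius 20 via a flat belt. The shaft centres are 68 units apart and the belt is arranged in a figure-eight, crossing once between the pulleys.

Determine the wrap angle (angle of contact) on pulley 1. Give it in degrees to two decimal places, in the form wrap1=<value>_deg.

crossed belt: β = asin((r1+r2)/C) = asin(23/68) = 19.7694°
wrap1 = wrap2 = π + 2β = 219.5388°

wrap1=219.54_deg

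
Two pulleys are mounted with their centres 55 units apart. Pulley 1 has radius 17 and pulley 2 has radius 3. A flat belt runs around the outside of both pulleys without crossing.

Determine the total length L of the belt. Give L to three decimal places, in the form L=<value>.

open belt: β = asin((r2−r1)/C) = asin(-14/55) = -14.7467°
wrap1 = π − 2β = 209.4933°
wrap2 = π + 2β = 150.5067°
tangent length = C·cosβ = 53.1883
L = r1·wrap1 + r2·wrap2 + 2·C·cosβ = 17·3.6563 + 3·2.6268 + 2·53.1883 = 176.4151

L=176.415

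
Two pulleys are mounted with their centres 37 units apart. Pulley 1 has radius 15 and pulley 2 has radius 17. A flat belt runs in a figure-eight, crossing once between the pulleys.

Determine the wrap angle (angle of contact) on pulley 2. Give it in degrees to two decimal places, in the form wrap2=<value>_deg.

wrap2=299.73_deg

crossed belt: β = asin((r1+r2)/C) = asin(32/37) = 59.8673°
wrap1 = wrap2 = π + 2β = 299.7346°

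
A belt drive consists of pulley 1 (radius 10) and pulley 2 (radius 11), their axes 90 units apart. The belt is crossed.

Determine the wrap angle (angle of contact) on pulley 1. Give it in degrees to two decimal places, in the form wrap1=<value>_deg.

wrap1=206.99_deg

crossed belt: β = asin((r1+r2)/C) = asin(21/90) = 13.4934°
wrap1 = wrap2 = π + 2β = 206.9868°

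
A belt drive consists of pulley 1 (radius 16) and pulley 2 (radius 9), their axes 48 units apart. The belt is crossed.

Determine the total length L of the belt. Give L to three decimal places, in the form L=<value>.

L=187.882

crossed belt: β = asin((r1+r2)/C) = asin(25/48) = 31.3882°
wrap1 = wrap2 = π + 2β = 242.7763°
tangent length = C·cosβ = 40.9756
L = (r1+r2)·wrap + 2·C·cosβ = 25·4.2372 + 2·40.9756 = 187.8824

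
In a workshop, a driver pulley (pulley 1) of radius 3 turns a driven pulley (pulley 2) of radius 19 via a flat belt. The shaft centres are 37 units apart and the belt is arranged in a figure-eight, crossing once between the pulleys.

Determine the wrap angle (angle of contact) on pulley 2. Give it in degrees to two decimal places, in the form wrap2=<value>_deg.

wrap2=252.97_deg

crossed belt: β = asin((r1+r2)/C) = asin(22/37) = 36.4837°
wrap1 = wrap2 = π + 2β = 252.9675°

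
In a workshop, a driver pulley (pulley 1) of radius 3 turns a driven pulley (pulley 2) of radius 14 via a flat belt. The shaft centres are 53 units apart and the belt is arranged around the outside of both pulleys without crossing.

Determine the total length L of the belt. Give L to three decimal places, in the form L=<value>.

open belt: β = asin((r2−r1)/C) = asin(11/53) = 11.9786°
wrap1 = π − 2β = 156.0427°
wrap2 = π + 2β = 203.9573°
tangent length = C·cosβ = 51.8459
L = r1·wrap1 + r2·wrap2 + 2·C·cosβ = 3·2.7235 + 14·3.5597 + 2·51.8459 = 161.6984

L=161.698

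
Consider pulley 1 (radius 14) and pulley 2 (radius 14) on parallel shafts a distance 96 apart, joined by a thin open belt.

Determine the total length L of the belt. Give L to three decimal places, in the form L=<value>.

open belt: β = asin((r2−r1)/C) = asin(0/96) = 0.0000°
wrap1 = π − 2β = 180.0000°
wrap2 = π + 2β = 180.0000°
tangent length = C·cosβ = 96.0000
L = r1·wrap1 + r2·wrap2 + 2·C·cosβ = 14·3.1416 + 14·3.1416 + 2·96.0000 = 279.9646

L=279.965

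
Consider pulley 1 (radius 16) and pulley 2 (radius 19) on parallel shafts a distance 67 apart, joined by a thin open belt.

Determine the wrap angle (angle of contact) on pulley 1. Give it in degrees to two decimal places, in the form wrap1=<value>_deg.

wrap1=174.87_deg

open belt: β = asin((r2−r1)/C) = asin(3/67) = 2.5663°
wrap1 = π − 2β = 174.8673°
wrap2 = π + 2β = 185.1327°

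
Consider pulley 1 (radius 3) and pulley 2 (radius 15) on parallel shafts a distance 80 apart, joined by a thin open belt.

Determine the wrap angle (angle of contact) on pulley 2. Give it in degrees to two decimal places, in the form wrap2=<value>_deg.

open belt: β = asin((r2−r1)/C) = asin(12/80) = 8.6269°
wrap1 = π − 2β = 162.7461°
wrap2 = π + 2β = 197.2539°

wrap2=197.25_deg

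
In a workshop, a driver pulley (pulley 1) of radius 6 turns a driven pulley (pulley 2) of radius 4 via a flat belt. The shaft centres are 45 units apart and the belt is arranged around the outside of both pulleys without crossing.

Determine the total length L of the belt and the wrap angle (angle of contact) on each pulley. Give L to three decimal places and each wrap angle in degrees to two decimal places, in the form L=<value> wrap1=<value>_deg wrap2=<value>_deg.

L=121.505 wrap1=185.09_deg wrap2=174.91_deg

open belt: β = asin((r2−r1)/C) = asin(-2/45) = -2.5473°
wrap1 = π − 2β = 185.0946°
wrap2 = π + 2β = 174.9054°
tangent length = C·cosβ = 44.9555
L = r1·wrap1 + r2·wrap2 + 2·C·cosβ = 6·3.2305 + 4·3.0527 + 2·44.9555 = 121.5048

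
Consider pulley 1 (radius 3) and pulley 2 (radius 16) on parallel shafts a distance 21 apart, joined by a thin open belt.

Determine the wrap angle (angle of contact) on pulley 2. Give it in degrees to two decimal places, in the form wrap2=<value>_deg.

wrap2=256.49_deg

open belt: β = asin((r2−r1)/C) = asin(13/21) = 38.2466°
wrap1 = π − 2β = 103.5068°
wrap2 = π + 2β = 256.4932°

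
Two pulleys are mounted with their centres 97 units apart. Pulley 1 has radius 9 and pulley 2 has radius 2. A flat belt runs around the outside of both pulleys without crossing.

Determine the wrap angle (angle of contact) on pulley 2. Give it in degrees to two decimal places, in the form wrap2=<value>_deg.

wrap2=171.72_deg

open belt: β = asin((r2−r1)/C) = asin(-7/97) = -4.1383°
wrap1 = π − 2β = 188.2767°
wrap2 = π + 2β = 171.7233°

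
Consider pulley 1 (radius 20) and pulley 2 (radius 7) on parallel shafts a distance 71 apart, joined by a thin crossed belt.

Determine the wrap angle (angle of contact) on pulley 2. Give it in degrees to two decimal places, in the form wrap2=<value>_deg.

wrap2=224.70_deg

crossed belt: β = asin((r1+r2)/C) = asin(27/71) = 22.3511°
wrap1 = wrap2 = π + 2β = 224.7023°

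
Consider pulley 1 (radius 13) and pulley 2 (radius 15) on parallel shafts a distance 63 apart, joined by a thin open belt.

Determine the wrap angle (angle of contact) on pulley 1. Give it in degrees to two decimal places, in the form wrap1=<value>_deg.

open belt: β = asin((r2−r1)/C) = asin(2/63) = 1.8192°
wrap1 = π − 2β = 176.3616°
wrap2 = π + 2β = 183.6384°

wrap1=176.36_deg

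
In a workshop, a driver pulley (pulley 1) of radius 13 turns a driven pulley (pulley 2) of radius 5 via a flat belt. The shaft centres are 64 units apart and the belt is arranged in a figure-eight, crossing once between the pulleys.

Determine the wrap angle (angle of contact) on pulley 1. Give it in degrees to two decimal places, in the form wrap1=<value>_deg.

crossed belt: β = asin((r1+r2)/C) = asin(18/64) = 16.3348°
wrap1 = wrap2 = π + 2β = 212.6696°

wrap1=212.67_deg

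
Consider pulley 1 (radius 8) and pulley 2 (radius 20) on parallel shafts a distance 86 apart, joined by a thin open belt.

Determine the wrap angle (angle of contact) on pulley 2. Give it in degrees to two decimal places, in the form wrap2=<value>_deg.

wrap2=196.04_deg

open belt: β = asin((r2−r1)/C) = asin(12/86) = 8.0209°
wrap1 = π − 2β = 163.9581°
wrap2 = π + 2β = 196.0419°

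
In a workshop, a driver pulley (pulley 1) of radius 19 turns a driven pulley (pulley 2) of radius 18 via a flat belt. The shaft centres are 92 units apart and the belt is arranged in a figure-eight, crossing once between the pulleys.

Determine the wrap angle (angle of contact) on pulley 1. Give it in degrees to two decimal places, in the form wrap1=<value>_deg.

crossed belt: β = asin((r1+r2)/C) = asin(37/92) = 23.7142°
wrap1 = wrap2 = π + 2β = 227.4283°

wrap1=227.43_deg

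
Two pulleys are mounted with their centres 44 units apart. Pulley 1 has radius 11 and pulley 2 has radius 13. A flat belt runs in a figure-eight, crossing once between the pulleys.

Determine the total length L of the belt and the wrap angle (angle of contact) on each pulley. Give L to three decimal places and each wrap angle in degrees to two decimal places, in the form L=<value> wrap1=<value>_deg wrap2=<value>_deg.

crossed belt: β = asin((r1+r2)/C) = asin(24/44) = 33.0557°
wrap1 = wrap2 = π + 2β = 246.1115°
tangent length = C·cosβ = 36.8782
L = (r1+r2)·wrap + 2·C·cosβ = 24·4.2955 + 2·36.8782 = 176.8473

L=176.847 wrap1=246.11_deg wrap2=246.11_deg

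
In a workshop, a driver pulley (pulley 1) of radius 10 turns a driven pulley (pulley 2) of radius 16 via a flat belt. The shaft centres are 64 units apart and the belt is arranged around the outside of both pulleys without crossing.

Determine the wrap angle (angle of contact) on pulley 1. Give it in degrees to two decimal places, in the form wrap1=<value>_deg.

wrap1=169.24_deg

open belt: β = asin((r2−r1)/C) = asin(6/64) = 5.3794°
wrap1 = π − 2β = 169.2412°
wrap2 = π + 2β = 190.7588°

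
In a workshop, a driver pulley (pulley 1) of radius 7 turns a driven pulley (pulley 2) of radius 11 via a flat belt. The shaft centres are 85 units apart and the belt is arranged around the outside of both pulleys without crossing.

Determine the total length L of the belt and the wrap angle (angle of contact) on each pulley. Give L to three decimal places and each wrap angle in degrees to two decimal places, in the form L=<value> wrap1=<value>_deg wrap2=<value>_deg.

open belt: β = asin((r2−r1)/C) = asin(4/85) = 2.6973°
wrap1 = π − 2β = 174.6055°
wrap2 = π + 2β = 185.3945°
tangent length = C·cosβ = 84.9058
L = r1·wrap1 + r2·wrap2 + 2·C·cosβ = 7·3.0474 + 11·3.2357 + 2·84.9058 = 226.7369

L=226.737 wrap1=174.61_deg wrap2=185.39_deg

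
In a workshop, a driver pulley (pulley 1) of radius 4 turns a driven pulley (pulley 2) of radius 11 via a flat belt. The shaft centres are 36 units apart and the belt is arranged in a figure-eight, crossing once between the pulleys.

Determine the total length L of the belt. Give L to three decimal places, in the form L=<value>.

crossed belt: β = asin((r1+r2)/C) = asin(15/36) = 24.6243°
wrap1 = wrap2 = π + 2β = 229.2486°
tangent length = C·cosβ = 32.7261
L = (r1+r2)·wrap + 2·C·cosβ = 15·4.0011 + 2·32.7261 = 125.4694

L=125.469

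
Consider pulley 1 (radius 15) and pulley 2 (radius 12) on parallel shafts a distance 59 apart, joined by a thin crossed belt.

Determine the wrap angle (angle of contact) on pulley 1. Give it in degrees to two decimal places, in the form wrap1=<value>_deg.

wrap1=234.47_deg

crossed belt: β = asin((r1+r2)/C) = asin(27/59) = 27.2341°
wrap1 = wrap2 = π + 2β = 234.4682°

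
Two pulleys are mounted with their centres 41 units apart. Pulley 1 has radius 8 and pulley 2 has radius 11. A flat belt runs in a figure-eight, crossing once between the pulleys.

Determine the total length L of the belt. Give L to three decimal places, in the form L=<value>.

crossed belt: β = asin((r1+r2)/C) = asin(19/41) = 27.6077°
wrap1 = wrap2 = π + 2β = 235.2153°
tangent length = C·cosβ = 36.3318
L = (r1+r2)·wrap + 2·C·cosβ = 19·4.1053 + 2·36.3318 = 150.6640

L=150.664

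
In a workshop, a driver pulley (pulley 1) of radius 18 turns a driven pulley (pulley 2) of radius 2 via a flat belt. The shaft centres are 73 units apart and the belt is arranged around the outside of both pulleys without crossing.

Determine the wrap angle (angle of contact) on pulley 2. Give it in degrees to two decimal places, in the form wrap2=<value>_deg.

open belt: β = asin((r2−r1)/C) = asin(-16/73) = -12.6608°
wrap1 = π − 2β = 205.3215°
wrap2 = π + 2β = 154.6785°

wrap2=154.68_deg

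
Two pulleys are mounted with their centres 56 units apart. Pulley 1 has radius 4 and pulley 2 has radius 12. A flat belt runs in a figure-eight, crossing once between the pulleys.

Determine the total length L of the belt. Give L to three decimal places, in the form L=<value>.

crossed belt: β = asin((r1+r2)/C) = asin(16/56) = 16.6015°
wrap1 = wrap2 = π + 2β = 213.2031°
tangent length = C·cosβ = 53.6656
L = (r1+r2)·wrap + 2·C·cosβ = 16·3.7211 + 2·53.6656 = 166.8688

L=166.869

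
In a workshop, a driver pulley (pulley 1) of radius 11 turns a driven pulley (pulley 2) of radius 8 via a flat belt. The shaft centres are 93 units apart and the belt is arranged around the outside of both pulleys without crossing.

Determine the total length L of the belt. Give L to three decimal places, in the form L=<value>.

open belt: β = asin((r2−r1)/C) = asin(-3/93) = -1.8486°
wrap1 = π − 2β = 183.6971°
wrap2 = π + 2β = 176.3029°
tangent length = C·cosβ = 92.9516
L = r1·wrap1 + r2·wrap2 + 2·C·cosβ = 11·3.2061 + 8·3.0771 + 2·92.9516 = 245.7870

L=245.787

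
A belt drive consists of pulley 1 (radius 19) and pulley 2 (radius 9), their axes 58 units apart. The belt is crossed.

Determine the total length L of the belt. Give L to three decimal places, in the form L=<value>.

crossed belt: β = asin((r1+r2)/C) = asin(28/58) = 28.8657°
wrap1 = wrap2 = π + 2β = 237.7315°
tangent length = C·cosβ = 50.7937
L = (r1+r2)·wrap + 2·C·cosβ = 28·4.1492 + 2·50.7937 = 217.7649

L=217.765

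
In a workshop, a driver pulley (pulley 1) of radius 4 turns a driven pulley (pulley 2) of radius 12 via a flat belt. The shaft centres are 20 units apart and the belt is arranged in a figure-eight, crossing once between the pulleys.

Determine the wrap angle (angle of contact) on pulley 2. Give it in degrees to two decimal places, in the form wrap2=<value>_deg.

wrap2=286.26_deg

crossed belt: β = asin((r1+r2)/C) = asin(16/20) = 53.1301°
wrap1 = wrap2 = π + 2β = 286.2602°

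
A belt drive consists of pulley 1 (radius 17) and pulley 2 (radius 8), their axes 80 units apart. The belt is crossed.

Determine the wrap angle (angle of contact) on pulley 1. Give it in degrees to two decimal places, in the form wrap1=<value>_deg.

wrap1=216.42_deg

crossed belt: β = asin((r1+r2)/C) = asin(25/80) = 18.2100°
wrap1 = wrap2 = π + 2β = 216.4199°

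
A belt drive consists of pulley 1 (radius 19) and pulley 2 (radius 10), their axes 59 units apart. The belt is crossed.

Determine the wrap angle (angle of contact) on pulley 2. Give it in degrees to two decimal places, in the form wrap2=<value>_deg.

wrap2=238.88_deg

crossed belt: β = asin((r1+r2)/C) = asin(29/59) = 29.4409°
wrap1 = wrap2 = π + 2β = 238.8818°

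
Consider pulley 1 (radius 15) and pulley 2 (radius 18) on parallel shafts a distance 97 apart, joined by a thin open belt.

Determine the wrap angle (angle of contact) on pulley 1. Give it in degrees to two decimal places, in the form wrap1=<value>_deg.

open belt: β = asin((r2−r1)/C) = asin(3/97) = 1.7723°
wrap1 = π − 2β = 176.4554°
wrap2 = π + 2β = 183.5446°

wrap1=176.46_deg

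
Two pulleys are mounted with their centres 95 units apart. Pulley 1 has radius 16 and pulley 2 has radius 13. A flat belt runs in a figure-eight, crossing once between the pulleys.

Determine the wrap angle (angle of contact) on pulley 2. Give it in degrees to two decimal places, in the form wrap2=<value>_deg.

crossed belt: β = asin((r1+r2)/C) = asin(29/95) = 17.7740°
wrap1 = wrap2 = π + 2β = 215.5480°

wrap2=215.55_deg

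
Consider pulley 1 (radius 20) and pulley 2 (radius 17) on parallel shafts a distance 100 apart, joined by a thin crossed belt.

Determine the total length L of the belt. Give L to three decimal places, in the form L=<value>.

L=330.092

crossed belt: β = asin((r1+r2)/C) = asin(37/100) = 21.7156°
wrap1 = wrap2 = π + 2β = 223.4312°
tangent length = C·cosβ = 92.9032
L = (r1+r2)·wrap + 2·C·cosβ = 37·3.8996 + 2·92.9032 = 330.0919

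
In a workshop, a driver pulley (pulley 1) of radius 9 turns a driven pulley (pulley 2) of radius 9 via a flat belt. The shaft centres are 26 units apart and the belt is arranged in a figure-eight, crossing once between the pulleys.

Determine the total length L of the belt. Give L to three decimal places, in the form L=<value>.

crossed belt: β = asin((r1+r2)/C) = asin(18/26) = 43.8131°
wrap1 = wrap2 = π + 2β = 267.6261°
tangent length = C·cosβ = 18.7617
L = (r1+r2)·wrap + 2·C·cosβ = 18·4.6710 + 2·18.7617 = 121.6006

L=121.601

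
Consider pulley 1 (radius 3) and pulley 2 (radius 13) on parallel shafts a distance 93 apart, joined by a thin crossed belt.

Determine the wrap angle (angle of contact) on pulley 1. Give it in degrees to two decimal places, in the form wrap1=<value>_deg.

crossed belt: β = asin((r1+r2)/C) = asin(16/93) = 9.9066°
wrap1 = wrap2 = π + 2β = 199.8133°

wrap1=199.81_deg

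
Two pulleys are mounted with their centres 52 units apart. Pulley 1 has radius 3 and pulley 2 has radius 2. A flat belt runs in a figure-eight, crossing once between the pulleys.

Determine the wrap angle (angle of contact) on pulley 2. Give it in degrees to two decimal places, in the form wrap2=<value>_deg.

wrap2=191.04_deg

crossed belt: β = asin((r1+r2)/C) = asin(5/52) = 5.5177°
wrap1 = wrap2 = π + 2β = 191.0355°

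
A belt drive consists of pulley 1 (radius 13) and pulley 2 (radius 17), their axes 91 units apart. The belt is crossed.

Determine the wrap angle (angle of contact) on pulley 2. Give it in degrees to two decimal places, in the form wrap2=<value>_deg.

crossed belt: β = asin((r1+r2)/C) = asin(30/91) = 19.2488°
wrap1 = wrap2 = π + 2β = 218.4975°

wrap2=218.50_deg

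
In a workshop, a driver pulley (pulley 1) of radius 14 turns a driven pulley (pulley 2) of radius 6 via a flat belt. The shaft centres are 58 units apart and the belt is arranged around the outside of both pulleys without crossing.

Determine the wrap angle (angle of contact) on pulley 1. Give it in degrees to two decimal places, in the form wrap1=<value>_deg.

open belt: β = asin((r2−r1)/C) = asin(-8/58) = -7.9281°
wrap1 = π − 2β = 195.8563°
wrap2 = π + 2β = 164.1437°

wrap1=195.86_deg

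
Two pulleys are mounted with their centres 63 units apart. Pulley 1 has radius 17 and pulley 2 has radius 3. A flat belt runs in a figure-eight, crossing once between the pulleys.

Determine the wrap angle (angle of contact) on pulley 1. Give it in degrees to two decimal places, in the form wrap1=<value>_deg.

wrap1=217.02_deg

crossed belt: β = asin((r1+r2)/C) = asin(20/63) = 18.5094°
wrap1 = wrap2 = π + 2β = 217.0188°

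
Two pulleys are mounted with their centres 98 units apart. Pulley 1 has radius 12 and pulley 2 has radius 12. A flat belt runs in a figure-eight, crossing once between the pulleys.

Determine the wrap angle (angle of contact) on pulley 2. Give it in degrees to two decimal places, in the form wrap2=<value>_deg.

crossed belt: β = asin((r1+r2)/C) = asin(24/98) = 14.1758°
wrap1 = wrap2 = π + 2β = 208.3516°

wrap2=208.35_deg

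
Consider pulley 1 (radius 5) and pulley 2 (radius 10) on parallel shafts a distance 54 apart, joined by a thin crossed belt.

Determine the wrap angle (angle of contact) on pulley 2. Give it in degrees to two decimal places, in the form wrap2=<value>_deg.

crossed belt: β = asin((r1+r2)/C) = asin(15/54) = 16.1276°
wrap1 = wrap2 = π + 2β = 212.2552°

wrap2=212.26_deg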